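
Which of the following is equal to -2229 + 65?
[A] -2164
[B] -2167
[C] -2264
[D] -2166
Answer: A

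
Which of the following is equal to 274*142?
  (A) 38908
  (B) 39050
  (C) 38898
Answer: A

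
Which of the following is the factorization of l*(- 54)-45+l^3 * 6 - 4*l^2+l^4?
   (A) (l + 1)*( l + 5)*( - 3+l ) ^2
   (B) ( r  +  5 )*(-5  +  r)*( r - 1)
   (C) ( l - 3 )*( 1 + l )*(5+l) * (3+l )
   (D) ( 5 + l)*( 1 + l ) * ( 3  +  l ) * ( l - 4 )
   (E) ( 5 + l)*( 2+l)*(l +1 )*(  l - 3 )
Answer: C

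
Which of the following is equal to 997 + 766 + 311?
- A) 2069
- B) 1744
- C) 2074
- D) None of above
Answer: C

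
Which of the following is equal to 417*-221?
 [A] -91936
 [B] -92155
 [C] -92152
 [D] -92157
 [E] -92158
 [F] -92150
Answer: D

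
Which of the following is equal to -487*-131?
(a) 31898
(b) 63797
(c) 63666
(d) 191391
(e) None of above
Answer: b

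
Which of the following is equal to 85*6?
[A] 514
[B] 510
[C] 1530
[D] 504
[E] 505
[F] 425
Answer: B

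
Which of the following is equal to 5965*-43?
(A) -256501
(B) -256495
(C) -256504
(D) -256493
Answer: B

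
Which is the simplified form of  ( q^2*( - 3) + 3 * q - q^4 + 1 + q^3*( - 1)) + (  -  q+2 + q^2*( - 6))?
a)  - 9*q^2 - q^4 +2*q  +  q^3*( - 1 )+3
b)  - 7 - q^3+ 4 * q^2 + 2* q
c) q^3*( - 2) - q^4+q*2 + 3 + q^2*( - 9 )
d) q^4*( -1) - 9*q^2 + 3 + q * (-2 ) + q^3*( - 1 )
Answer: a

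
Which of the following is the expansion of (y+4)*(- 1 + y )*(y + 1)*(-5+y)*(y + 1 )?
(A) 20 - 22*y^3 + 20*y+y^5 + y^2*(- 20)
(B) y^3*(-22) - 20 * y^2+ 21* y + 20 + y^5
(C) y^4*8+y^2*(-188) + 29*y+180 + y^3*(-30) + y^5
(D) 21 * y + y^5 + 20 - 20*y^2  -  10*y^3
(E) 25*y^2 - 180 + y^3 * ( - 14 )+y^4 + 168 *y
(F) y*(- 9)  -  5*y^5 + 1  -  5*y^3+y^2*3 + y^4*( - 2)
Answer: B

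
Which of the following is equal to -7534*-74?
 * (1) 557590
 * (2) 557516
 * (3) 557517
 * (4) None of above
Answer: 2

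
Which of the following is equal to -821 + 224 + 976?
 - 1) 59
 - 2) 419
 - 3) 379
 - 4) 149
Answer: 3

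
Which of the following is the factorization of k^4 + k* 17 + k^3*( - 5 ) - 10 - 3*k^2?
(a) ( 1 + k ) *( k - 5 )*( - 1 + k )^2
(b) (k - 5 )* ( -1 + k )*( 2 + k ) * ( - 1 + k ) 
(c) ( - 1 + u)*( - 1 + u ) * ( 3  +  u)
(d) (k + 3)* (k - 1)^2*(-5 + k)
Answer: b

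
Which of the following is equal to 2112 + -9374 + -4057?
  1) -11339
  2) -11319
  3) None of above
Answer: 2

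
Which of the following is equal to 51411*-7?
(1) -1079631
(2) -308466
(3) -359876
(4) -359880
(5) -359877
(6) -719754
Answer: 5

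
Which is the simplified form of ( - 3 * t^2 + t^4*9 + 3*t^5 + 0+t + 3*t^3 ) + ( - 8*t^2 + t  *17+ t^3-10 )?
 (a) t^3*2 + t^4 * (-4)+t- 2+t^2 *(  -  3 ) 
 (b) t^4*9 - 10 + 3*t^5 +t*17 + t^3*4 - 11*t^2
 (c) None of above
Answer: c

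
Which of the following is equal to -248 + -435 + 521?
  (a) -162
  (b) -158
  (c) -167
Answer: a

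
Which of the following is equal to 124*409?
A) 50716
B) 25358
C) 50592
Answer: A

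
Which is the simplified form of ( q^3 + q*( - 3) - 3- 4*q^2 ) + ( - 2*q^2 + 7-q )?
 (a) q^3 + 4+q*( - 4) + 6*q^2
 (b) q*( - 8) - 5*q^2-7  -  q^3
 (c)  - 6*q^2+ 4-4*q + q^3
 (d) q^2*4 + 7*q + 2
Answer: c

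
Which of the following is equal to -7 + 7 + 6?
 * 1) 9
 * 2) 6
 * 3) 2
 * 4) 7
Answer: 2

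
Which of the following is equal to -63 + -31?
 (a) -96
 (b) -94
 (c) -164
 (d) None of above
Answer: b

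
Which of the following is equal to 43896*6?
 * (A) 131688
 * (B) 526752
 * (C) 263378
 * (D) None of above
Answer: D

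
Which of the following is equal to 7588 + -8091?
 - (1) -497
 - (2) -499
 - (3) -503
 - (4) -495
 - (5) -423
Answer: 3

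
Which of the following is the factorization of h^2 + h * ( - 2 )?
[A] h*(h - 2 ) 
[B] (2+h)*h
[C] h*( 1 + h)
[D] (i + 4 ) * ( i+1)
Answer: A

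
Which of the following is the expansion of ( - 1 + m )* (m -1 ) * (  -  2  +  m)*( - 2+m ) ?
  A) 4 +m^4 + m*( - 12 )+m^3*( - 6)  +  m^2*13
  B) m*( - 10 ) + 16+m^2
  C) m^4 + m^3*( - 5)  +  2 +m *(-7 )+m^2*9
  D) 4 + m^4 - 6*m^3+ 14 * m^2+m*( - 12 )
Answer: A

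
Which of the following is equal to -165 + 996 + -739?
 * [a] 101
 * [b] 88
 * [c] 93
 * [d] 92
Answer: d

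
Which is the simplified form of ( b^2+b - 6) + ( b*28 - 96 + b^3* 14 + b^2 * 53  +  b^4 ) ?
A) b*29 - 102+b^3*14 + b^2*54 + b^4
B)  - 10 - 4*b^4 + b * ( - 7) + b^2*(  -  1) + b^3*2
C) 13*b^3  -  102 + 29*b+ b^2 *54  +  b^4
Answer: A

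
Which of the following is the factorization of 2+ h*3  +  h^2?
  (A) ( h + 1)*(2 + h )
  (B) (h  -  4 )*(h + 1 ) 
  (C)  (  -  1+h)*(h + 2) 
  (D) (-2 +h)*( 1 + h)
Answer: A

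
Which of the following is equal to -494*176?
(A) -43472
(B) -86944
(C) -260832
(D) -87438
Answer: B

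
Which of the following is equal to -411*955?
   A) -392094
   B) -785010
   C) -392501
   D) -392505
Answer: D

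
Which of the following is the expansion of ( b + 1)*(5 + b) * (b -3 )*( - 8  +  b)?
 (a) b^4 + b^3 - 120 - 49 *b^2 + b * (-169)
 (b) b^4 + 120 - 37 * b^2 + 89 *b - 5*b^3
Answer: b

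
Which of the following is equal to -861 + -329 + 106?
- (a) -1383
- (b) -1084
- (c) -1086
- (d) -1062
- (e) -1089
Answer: b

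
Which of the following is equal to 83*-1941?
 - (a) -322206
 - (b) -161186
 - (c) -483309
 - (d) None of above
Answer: d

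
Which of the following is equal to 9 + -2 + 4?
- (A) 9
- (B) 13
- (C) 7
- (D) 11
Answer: D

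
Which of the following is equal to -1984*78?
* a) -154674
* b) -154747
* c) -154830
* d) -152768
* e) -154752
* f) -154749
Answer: e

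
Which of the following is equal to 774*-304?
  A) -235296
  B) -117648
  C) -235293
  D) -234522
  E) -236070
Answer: A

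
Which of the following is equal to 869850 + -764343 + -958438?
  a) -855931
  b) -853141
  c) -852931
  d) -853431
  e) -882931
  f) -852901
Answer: c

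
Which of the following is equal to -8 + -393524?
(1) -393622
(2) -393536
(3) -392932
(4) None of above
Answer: 4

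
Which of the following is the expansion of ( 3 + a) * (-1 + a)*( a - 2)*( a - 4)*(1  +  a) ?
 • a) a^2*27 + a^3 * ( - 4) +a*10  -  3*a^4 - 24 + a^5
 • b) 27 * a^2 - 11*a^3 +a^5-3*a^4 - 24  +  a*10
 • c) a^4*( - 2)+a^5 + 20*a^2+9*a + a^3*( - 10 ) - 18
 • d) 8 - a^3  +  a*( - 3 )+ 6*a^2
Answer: b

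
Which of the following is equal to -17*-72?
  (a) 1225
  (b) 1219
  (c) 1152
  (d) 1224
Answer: d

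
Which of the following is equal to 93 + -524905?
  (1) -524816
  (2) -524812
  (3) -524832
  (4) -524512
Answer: 2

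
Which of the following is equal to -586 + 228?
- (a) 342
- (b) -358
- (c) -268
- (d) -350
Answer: b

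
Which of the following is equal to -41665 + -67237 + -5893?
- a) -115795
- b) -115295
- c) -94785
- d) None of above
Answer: d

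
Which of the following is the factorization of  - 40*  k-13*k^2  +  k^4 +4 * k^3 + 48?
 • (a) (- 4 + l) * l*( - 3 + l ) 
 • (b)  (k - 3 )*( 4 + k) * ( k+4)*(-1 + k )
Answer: b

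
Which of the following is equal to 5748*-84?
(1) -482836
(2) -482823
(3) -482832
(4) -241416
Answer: 3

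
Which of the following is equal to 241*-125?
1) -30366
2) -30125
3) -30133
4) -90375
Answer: 2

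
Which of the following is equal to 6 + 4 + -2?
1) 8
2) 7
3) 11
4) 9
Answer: 1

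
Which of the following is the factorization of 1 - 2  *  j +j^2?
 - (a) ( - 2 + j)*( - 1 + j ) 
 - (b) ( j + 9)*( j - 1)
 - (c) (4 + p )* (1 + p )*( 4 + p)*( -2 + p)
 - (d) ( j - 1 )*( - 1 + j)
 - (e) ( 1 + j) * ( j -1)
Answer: d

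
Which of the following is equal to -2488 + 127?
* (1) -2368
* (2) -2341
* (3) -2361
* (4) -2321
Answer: 3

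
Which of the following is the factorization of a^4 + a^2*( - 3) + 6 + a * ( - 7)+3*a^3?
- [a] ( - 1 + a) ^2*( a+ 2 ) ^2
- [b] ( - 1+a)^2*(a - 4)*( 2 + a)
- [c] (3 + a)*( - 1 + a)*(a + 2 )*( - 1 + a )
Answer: c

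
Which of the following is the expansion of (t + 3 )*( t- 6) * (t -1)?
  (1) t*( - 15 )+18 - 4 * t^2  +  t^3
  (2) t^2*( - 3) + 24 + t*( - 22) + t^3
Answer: 1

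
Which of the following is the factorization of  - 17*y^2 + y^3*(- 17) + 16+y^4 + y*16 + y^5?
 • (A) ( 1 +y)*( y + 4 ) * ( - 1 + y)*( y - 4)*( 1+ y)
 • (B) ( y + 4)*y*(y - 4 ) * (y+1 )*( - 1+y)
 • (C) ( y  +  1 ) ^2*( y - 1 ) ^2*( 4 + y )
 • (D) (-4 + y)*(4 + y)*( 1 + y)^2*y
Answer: A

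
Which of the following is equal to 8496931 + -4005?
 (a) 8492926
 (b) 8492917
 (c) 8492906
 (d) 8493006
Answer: a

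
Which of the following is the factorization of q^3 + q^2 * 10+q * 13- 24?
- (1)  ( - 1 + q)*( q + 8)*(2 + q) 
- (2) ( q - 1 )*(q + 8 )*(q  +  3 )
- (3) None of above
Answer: 2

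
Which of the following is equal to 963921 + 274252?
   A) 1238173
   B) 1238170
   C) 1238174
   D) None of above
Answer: A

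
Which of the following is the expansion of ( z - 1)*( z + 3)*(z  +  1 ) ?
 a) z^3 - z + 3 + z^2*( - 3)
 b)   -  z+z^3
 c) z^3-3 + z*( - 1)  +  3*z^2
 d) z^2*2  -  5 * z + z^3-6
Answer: c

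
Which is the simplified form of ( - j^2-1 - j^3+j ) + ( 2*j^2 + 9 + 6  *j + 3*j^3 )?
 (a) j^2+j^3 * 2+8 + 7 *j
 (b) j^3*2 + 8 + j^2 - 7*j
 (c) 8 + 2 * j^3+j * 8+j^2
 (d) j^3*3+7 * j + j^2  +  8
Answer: a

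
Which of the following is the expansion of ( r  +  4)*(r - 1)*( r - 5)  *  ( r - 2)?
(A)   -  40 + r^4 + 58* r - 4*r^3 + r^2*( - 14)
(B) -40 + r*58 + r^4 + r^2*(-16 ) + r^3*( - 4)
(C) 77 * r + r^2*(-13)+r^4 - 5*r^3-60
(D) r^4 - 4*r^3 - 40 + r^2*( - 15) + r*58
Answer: D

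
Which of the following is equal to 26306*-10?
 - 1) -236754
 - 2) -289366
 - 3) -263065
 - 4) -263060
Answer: 4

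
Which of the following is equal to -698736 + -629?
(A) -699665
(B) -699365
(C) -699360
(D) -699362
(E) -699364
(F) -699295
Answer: B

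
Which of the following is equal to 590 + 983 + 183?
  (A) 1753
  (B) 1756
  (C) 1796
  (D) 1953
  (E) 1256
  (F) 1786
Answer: B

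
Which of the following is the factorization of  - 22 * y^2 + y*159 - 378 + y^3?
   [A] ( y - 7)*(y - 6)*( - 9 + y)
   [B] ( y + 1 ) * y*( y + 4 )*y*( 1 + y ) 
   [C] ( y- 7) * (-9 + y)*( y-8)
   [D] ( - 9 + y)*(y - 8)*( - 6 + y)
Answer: A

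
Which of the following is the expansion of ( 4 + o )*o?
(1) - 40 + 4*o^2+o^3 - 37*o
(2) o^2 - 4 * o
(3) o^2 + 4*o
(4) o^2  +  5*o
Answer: 3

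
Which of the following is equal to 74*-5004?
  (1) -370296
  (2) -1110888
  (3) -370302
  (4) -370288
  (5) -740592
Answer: 1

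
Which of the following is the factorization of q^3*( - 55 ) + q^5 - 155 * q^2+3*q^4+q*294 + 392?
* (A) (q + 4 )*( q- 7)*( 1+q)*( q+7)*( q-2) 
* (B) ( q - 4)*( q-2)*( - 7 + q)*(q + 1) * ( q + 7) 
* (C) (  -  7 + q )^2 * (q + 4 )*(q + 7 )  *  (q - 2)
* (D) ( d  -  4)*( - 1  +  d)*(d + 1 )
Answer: A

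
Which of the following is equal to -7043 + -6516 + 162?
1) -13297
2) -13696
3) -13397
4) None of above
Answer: 3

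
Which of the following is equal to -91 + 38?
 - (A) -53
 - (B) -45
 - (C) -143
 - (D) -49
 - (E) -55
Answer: A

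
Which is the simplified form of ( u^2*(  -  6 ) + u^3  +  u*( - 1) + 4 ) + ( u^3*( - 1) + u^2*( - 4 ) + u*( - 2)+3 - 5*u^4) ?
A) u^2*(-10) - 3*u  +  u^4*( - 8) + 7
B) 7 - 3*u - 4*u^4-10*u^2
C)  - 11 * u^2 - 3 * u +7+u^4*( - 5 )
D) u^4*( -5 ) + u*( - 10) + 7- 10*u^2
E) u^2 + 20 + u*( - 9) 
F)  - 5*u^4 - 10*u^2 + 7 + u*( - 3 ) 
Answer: F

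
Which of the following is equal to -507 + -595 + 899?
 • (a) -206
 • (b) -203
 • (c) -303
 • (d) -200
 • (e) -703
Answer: b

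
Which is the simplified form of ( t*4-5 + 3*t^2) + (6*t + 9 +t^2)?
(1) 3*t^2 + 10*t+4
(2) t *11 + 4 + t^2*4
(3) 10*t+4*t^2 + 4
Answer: 3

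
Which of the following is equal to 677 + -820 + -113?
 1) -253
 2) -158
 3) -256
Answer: 3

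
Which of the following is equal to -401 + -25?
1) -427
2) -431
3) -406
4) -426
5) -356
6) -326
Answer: 4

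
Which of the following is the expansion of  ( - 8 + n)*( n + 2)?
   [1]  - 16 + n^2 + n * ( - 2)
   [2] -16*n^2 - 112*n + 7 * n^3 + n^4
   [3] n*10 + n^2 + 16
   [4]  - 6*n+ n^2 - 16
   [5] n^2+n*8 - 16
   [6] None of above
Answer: 4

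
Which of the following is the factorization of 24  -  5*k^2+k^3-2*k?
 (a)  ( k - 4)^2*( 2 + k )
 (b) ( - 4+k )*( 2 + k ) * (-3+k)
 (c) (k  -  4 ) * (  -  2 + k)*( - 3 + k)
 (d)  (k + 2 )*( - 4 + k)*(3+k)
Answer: b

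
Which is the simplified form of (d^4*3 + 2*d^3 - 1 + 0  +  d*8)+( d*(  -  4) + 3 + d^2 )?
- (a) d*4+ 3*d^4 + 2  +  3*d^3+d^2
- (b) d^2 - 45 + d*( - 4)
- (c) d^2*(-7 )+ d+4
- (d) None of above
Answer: d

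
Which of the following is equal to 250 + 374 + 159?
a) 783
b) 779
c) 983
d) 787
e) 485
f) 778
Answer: a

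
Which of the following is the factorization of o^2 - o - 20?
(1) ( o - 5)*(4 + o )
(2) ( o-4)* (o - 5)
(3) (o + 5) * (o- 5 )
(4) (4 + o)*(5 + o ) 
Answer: 1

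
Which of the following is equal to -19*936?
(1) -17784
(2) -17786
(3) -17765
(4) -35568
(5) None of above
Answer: 1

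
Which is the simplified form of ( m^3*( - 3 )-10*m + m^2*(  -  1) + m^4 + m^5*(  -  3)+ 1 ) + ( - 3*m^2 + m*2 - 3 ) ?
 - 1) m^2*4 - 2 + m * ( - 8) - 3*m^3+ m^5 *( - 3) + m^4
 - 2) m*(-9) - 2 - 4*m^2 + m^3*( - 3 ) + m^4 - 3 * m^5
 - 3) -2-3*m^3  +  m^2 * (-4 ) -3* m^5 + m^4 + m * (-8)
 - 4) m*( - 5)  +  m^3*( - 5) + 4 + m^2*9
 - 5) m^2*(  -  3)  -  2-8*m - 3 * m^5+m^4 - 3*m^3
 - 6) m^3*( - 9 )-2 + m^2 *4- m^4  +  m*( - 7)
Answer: 3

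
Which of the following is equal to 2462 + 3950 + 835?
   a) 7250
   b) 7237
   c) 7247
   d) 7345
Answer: c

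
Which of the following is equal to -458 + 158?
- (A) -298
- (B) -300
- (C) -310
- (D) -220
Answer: B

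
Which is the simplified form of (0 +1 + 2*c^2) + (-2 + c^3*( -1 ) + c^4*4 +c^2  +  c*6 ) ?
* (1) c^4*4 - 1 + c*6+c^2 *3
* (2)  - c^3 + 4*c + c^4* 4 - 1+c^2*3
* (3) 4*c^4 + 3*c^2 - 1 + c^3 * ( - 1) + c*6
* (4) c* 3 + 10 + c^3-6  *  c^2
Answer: 3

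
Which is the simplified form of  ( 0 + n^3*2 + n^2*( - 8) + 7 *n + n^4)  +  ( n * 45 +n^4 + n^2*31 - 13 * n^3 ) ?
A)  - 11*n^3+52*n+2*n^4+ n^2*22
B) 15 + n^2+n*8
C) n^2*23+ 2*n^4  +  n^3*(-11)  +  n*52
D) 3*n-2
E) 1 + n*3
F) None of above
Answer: C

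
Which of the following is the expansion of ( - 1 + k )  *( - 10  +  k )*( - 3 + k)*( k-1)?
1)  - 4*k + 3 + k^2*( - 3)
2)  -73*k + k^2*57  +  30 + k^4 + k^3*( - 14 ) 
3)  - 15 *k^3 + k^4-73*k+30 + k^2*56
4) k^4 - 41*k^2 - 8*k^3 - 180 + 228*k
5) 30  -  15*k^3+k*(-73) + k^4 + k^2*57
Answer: 5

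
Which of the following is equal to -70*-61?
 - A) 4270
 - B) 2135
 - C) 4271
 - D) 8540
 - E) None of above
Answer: A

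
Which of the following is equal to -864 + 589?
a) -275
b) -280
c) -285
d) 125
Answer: a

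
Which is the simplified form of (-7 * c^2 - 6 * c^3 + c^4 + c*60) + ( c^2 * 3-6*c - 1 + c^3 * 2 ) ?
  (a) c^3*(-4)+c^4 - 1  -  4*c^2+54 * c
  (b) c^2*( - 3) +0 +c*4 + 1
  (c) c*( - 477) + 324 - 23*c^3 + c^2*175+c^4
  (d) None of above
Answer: a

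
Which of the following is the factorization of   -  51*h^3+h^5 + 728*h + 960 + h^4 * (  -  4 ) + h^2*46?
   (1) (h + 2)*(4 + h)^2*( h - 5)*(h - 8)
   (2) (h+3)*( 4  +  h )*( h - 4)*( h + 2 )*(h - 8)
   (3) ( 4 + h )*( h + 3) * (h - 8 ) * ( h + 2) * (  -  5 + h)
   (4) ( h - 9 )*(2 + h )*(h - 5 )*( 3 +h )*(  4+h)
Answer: 3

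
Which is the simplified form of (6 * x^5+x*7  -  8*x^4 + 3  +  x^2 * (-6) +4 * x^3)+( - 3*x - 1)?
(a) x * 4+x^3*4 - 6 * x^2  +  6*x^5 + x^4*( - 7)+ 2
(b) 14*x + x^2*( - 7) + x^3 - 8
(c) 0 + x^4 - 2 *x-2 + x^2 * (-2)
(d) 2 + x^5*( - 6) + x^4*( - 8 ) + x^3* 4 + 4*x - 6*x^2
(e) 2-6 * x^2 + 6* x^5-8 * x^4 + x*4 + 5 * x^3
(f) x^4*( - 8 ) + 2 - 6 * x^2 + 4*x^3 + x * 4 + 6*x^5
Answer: f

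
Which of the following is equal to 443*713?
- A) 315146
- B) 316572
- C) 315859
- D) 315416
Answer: C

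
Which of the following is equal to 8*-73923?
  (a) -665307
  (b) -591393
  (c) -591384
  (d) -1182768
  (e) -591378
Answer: c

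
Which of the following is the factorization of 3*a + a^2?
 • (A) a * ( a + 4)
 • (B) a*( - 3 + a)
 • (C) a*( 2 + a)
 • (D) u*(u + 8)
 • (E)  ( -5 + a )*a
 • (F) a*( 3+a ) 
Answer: F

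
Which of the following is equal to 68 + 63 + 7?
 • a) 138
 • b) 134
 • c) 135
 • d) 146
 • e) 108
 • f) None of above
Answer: a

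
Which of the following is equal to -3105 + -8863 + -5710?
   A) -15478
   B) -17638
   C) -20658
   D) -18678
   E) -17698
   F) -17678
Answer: F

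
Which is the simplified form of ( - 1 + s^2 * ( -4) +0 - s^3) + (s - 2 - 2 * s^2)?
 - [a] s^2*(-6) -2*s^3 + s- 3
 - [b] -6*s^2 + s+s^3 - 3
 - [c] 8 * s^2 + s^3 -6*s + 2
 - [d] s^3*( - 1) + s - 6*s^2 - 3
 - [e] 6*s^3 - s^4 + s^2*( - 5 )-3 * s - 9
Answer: d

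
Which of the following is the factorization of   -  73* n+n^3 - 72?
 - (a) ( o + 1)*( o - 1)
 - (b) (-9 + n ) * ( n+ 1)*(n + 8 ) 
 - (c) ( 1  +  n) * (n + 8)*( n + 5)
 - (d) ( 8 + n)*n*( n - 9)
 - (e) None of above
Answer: b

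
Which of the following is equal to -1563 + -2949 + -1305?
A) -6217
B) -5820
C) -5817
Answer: C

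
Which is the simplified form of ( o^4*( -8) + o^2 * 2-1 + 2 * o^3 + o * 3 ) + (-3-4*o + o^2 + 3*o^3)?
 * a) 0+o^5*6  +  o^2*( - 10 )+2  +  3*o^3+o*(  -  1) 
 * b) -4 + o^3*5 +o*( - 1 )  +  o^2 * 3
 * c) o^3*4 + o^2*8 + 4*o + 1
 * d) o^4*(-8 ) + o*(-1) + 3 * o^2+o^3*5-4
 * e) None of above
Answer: d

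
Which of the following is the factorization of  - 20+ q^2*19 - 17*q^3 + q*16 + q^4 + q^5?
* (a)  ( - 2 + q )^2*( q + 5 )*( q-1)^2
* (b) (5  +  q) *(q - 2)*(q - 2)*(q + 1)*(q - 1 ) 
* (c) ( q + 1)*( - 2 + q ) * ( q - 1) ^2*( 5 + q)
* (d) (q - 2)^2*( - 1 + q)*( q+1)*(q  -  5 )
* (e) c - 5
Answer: b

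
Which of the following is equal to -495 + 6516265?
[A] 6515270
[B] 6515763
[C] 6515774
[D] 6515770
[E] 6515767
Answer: D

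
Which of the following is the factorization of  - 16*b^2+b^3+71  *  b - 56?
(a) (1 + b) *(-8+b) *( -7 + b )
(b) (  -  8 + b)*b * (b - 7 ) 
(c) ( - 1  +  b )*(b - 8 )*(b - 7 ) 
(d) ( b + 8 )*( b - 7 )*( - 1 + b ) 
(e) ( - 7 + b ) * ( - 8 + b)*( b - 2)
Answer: c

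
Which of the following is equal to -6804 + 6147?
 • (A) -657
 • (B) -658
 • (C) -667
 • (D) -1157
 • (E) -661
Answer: A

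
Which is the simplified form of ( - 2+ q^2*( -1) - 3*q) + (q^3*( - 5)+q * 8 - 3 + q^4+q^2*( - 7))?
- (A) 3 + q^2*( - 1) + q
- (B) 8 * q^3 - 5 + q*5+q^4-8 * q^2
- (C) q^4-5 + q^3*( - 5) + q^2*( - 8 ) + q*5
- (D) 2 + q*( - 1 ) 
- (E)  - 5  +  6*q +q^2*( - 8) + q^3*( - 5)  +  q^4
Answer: C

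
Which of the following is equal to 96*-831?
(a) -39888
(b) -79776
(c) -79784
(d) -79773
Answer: b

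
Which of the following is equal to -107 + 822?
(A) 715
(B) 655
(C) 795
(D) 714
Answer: A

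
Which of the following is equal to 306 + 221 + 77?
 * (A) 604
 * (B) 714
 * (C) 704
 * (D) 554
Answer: A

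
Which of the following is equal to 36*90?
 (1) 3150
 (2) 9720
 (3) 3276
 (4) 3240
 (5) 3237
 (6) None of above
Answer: 4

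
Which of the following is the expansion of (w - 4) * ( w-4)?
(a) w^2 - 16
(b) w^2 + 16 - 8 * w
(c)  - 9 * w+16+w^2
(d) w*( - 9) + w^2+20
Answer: b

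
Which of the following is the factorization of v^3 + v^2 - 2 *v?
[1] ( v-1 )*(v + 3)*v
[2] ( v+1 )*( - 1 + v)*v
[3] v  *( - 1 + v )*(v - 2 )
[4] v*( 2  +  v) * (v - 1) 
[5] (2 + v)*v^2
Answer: 4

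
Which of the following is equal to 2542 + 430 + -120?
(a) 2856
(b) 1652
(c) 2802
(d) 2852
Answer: d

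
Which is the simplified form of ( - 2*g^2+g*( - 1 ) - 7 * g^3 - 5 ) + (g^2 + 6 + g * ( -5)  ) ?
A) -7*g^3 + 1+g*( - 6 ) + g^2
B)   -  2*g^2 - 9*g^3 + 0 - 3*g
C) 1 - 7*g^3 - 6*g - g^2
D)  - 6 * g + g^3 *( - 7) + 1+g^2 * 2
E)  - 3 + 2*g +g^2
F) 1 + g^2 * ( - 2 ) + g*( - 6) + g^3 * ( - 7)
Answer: C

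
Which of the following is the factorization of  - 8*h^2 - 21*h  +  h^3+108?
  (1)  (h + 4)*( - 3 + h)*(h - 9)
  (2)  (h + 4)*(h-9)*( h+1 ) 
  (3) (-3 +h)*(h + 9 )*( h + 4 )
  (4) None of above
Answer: 1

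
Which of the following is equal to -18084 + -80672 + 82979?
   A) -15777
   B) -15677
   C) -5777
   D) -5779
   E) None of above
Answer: A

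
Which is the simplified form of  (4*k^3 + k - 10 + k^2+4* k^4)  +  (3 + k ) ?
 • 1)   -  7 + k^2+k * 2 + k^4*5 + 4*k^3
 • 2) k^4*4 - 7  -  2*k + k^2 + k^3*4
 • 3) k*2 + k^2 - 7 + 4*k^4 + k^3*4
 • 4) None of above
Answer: 3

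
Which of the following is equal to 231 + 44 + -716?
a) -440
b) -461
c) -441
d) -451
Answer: c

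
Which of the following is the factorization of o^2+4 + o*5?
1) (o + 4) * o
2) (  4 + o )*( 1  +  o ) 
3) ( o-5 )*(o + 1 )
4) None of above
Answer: 2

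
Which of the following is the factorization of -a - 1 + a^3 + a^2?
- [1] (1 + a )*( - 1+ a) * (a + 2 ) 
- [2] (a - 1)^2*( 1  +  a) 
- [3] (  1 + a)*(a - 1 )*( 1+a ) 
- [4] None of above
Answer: 3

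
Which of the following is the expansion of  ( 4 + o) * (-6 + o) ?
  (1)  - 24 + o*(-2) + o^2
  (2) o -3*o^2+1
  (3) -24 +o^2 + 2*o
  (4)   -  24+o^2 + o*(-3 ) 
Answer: 1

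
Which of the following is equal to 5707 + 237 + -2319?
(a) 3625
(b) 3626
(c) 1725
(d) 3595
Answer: a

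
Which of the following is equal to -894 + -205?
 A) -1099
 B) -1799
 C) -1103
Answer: A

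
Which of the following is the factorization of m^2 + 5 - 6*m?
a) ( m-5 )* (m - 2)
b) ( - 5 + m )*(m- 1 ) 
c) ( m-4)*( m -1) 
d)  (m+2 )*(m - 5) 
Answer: b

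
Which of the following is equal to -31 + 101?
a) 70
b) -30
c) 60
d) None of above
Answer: a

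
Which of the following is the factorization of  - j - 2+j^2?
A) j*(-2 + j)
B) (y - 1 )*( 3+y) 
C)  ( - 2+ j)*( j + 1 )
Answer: C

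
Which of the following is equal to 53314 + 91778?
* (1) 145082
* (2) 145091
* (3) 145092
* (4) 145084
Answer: 3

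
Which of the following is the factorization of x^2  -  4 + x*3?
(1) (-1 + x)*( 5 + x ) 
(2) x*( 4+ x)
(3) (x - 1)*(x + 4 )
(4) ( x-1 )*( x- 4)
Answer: 3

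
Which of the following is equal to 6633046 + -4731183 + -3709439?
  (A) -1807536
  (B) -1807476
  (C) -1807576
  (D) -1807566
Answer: C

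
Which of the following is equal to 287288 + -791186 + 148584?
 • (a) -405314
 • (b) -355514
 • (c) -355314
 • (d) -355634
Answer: c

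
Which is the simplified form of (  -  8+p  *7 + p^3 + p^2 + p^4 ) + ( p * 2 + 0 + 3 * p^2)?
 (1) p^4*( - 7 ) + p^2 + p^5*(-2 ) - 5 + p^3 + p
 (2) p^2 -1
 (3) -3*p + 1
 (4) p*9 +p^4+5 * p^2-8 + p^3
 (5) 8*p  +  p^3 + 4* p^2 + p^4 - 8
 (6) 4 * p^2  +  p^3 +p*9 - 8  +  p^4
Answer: 6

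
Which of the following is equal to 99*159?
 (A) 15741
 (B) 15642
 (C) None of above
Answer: A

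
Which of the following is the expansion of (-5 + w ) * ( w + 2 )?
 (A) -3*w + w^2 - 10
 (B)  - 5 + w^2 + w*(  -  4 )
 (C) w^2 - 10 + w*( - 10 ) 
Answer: A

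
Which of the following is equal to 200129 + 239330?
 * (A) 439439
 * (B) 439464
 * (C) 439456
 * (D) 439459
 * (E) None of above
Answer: D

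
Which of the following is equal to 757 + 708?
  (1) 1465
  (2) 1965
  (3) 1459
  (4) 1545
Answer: 1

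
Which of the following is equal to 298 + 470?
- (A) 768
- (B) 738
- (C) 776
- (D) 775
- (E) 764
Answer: A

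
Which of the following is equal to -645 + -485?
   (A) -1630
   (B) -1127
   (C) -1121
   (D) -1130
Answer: D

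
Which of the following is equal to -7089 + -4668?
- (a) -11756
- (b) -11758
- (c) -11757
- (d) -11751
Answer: c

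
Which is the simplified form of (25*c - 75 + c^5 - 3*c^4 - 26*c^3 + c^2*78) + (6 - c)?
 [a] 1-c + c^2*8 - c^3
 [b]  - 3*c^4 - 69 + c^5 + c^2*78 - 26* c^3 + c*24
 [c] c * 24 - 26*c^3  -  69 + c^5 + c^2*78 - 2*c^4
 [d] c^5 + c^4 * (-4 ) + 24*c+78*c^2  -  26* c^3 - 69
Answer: b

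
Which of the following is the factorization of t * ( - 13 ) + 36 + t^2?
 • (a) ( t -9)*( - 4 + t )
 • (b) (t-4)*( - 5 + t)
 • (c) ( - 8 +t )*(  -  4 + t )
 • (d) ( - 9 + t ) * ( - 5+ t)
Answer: a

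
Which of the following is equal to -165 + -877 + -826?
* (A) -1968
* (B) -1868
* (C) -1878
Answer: B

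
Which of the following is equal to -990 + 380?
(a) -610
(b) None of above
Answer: a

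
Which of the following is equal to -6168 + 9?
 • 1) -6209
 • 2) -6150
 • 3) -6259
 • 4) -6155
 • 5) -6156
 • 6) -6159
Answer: 6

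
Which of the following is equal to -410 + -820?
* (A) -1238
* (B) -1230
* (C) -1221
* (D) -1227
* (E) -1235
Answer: B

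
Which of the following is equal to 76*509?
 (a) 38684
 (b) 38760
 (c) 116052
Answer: a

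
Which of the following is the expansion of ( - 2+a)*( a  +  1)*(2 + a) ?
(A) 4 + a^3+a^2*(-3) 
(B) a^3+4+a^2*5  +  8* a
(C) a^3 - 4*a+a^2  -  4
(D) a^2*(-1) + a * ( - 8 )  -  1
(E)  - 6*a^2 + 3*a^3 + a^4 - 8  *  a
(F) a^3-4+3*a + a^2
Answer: C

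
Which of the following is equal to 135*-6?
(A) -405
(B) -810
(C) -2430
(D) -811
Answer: B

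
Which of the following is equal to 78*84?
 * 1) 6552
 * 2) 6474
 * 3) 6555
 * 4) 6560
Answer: 1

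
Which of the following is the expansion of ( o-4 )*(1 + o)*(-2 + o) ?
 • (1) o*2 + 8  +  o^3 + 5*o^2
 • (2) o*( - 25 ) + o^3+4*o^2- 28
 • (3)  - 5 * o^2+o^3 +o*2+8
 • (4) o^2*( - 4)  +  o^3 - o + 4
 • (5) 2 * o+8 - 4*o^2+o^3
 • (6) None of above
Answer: 3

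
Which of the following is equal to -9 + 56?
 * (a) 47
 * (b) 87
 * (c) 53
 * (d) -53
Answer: a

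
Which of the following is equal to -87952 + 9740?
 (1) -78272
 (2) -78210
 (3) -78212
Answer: 3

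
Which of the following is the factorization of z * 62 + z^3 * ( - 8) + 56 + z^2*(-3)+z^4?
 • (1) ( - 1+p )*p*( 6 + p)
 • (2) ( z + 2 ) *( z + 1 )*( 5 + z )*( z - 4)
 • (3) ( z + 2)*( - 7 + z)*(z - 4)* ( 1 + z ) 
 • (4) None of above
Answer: 3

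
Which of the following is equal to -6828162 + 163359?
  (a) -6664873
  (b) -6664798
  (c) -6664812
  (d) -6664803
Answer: d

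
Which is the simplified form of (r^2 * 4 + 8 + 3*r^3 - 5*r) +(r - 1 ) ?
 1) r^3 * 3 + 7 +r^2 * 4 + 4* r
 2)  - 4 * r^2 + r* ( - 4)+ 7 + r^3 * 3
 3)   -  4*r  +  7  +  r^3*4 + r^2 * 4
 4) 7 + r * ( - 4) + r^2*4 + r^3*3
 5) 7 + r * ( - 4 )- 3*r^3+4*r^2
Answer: 4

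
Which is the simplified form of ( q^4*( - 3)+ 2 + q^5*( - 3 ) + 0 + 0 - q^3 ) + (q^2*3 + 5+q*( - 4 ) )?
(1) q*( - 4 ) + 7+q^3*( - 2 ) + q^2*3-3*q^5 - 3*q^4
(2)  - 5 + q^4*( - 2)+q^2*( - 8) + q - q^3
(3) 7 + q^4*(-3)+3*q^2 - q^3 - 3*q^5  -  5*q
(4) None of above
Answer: 4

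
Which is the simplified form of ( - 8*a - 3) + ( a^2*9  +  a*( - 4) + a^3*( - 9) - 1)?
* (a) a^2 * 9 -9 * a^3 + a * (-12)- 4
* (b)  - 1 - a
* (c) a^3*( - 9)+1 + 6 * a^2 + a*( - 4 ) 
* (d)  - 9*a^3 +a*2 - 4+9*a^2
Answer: a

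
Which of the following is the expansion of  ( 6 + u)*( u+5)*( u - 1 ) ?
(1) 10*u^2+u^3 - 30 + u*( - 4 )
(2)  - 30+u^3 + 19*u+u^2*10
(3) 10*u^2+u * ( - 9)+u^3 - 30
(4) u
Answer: 2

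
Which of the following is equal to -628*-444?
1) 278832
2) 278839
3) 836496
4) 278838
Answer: 1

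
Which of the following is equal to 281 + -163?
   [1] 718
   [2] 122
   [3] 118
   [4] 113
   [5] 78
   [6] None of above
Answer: 3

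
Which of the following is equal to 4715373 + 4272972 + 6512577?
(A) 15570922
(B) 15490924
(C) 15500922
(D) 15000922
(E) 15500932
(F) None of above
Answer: C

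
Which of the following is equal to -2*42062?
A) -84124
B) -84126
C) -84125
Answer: A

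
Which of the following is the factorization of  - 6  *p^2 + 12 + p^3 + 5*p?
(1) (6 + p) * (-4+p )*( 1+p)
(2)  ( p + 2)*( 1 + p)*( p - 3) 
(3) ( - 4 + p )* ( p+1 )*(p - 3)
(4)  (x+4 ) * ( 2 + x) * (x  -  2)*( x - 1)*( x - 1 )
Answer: 3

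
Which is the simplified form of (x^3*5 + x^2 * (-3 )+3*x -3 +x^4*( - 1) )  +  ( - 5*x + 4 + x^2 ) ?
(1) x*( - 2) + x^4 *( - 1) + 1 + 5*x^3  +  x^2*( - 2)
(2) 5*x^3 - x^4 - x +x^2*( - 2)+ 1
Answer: 1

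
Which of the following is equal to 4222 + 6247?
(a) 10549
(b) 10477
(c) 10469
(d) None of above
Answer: c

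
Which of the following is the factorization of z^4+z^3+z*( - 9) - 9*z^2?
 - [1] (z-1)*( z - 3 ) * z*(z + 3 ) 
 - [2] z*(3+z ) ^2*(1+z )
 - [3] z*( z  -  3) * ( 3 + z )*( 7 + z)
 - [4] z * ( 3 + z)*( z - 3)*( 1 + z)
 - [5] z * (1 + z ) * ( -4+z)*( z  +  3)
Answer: 4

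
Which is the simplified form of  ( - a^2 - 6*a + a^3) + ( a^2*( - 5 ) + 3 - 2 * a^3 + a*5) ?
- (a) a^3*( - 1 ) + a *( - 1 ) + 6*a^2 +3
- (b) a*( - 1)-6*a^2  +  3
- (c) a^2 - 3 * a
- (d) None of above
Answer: d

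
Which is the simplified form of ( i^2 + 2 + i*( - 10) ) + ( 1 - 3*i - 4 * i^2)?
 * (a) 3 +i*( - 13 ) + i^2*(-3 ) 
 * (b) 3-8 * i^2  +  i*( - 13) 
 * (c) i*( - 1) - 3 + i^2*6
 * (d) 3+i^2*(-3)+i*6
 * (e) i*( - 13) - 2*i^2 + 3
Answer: a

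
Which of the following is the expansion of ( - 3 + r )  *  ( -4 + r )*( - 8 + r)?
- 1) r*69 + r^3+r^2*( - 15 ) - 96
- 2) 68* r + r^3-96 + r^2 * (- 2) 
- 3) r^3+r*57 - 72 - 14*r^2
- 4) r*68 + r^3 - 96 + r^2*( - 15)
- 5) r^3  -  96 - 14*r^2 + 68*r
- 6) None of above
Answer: 4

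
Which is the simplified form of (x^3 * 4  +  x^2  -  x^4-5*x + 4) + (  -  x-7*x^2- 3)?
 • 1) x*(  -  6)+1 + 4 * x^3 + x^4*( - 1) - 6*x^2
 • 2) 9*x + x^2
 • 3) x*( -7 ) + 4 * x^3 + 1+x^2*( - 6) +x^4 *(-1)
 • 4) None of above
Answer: 1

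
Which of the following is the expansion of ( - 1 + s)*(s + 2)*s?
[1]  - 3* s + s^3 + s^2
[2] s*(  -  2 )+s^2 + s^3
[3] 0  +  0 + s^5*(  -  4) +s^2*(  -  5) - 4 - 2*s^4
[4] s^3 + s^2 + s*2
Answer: 2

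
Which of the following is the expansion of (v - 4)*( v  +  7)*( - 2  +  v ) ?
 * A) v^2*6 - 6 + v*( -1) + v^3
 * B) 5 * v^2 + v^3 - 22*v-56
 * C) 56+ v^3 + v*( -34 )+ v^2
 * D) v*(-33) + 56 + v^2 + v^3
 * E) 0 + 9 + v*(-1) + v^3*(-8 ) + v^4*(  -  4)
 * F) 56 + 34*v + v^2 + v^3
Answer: C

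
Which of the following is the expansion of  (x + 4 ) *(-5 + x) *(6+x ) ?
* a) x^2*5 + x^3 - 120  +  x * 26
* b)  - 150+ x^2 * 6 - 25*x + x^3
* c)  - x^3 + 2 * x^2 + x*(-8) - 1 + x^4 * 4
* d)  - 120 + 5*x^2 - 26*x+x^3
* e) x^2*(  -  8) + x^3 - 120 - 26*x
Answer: d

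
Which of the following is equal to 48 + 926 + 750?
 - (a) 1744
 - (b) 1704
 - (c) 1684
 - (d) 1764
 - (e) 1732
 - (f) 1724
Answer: f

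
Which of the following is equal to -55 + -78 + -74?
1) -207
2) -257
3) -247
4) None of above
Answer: 1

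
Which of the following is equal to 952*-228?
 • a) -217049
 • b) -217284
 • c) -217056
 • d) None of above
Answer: c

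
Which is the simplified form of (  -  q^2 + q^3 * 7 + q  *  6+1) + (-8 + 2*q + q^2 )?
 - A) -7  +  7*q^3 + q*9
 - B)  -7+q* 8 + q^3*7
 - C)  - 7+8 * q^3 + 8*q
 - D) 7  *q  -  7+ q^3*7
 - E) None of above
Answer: B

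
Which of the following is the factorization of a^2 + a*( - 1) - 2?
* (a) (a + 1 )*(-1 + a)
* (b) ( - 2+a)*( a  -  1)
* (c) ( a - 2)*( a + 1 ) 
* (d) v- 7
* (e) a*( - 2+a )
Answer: c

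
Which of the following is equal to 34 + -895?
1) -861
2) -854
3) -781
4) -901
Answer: 1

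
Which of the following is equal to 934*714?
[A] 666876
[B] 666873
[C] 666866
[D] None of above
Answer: A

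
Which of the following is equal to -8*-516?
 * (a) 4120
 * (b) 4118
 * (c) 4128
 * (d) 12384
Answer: c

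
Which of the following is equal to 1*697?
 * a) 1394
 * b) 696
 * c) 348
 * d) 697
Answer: d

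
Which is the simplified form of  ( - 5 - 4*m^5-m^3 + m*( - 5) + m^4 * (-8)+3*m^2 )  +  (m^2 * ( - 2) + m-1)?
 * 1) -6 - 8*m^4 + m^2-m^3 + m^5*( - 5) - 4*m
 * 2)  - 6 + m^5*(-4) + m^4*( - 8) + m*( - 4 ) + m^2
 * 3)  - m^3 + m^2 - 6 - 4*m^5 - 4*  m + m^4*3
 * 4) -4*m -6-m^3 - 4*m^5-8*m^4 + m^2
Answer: 4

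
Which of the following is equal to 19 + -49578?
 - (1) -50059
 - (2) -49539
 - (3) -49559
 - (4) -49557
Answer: 3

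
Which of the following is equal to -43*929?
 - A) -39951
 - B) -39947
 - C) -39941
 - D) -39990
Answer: B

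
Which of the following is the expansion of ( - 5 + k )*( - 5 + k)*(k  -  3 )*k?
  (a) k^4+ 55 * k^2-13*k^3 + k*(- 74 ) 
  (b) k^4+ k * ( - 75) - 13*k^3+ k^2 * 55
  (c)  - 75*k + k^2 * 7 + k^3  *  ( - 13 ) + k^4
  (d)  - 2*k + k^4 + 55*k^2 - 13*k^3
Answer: b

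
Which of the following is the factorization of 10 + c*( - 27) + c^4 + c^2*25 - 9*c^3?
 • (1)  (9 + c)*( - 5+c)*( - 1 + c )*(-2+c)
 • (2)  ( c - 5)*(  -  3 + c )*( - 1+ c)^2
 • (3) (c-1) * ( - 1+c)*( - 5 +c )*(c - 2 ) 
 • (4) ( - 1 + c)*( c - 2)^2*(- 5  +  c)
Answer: 3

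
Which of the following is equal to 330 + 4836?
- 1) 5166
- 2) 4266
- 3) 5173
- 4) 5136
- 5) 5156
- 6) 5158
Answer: 1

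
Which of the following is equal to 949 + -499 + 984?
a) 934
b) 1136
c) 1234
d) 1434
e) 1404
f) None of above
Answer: d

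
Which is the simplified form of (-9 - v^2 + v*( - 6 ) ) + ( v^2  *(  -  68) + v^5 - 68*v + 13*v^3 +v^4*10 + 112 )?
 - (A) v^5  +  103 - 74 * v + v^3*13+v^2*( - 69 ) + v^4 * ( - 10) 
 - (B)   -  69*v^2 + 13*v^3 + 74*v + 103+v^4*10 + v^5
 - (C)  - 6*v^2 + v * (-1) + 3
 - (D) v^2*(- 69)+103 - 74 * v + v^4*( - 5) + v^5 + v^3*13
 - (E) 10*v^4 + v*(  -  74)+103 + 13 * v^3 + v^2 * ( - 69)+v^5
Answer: E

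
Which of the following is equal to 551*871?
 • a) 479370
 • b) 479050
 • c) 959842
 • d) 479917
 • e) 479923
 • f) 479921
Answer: f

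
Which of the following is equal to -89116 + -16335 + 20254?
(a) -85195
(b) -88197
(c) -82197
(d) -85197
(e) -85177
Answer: d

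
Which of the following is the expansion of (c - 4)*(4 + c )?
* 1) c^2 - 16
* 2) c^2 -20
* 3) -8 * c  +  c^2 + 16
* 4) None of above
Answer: 1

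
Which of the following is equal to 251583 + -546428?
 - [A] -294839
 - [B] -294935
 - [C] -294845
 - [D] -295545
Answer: C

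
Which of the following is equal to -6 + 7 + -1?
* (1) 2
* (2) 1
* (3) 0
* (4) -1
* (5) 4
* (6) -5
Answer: 3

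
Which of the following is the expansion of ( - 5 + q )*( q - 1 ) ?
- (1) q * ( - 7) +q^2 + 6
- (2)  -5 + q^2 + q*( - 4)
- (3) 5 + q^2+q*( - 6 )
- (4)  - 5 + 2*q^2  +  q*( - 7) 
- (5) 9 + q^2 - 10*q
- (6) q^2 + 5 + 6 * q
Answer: 3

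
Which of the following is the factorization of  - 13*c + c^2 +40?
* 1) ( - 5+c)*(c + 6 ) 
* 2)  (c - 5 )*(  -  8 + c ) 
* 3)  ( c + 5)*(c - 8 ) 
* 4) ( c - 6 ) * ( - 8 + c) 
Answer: 2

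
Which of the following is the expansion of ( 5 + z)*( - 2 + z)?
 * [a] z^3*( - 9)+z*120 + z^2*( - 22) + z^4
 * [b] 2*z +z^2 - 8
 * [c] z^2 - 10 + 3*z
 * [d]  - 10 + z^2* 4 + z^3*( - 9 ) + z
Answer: c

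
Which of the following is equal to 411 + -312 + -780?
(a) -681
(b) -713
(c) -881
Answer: a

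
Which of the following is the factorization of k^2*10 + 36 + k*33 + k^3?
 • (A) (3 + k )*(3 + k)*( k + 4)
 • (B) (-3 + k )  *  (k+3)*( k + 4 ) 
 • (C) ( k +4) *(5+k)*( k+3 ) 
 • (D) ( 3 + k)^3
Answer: A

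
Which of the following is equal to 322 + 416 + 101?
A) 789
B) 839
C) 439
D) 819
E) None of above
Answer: B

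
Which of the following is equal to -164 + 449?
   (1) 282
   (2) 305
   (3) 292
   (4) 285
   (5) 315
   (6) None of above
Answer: 4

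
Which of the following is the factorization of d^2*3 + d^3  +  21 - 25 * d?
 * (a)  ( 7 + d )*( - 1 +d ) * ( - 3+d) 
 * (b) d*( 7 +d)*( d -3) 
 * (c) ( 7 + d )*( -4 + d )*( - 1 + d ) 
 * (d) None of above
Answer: a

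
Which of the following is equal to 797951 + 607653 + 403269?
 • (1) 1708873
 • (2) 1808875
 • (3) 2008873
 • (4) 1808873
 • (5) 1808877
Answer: 4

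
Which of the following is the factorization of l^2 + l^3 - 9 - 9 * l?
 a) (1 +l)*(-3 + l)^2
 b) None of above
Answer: b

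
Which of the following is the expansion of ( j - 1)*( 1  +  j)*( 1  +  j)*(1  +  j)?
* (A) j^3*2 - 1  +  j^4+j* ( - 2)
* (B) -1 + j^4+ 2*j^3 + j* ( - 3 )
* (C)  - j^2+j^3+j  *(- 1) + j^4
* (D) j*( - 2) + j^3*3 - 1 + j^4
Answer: A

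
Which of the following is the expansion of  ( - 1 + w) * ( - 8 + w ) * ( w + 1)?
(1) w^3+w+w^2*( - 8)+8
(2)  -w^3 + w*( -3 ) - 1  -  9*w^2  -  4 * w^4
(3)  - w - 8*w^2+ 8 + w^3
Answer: 3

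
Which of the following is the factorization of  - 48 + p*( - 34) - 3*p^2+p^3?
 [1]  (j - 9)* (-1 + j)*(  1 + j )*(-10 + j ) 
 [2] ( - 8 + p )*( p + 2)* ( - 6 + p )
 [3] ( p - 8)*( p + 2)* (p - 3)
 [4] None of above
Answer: 4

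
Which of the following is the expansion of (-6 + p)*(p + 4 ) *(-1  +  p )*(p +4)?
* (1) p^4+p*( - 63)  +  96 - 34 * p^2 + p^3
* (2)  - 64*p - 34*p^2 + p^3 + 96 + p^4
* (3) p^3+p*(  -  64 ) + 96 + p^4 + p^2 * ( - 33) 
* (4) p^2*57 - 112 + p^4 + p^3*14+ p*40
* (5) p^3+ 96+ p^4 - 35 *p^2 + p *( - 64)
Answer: 2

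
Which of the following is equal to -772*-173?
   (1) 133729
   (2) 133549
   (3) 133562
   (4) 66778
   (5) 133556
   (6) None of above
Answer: 5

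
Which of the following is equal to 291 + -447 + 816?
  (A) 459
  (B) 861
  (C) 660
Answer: C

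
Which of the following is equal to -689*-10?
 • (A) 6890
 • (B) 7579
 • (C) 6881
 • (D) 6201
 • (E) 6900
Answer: A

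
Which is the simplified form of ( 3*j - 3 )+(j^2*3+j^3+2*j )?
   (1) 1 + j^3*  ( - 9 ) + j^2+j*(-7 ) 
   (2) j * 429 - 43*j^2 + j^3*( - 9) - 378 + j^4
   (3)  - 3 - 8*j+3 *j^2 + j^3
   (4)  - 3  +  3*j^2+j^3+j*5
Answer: 4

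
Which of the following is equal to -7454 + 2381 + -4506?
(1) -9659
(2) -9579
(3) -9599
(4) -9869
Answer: 2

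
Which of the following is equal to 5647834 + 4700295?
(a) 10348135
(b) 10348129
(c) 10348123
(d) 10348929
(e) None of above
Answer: b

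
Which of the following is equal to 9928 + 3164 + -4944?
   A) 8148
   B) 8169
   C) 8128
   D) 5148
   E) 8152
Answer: A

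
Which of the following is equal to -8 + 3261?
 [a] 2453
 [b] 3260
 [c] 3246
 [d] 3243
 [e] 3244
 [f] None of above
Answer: f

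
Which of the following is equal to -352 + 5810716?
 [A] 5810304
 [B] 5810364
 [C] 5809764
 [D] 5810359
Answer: B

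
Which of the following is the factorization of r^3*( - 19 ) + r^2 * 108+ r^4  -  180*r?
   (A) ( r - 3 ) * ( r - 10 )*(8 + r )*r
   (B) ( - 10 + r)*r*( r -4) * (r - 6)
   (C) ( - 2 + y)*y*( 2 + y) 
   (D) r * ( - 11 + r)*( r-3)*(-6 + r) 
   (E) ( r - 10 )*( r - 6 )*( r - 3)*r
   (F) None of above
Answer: E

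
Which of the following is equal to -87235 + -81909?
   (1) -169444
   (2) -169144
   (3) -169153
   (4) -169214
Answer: 2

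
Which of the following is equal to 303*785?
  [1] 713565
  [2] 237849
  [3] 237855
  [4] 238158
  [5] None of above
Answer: 3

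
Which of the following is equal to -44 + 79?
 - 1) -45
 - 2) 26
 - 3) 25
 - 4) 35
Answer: 4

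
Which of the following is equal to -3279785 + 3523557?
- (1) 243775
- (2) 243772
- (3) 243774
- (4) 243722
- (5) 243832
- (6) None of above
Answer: 2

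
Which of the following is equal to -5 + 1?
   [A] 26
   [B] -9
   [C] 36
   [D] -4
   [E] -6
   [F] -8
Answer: D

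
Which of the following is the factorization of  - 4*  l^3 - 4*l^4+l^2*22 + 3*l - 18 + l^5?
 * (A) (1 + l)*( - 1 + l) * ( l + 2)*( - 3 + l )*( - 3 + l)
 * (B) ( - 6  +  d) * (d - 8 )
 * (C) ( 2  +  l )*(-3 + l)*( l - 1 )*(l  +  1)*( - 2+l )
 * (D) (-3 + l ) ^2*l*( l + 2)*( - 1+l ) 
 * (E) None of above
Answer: A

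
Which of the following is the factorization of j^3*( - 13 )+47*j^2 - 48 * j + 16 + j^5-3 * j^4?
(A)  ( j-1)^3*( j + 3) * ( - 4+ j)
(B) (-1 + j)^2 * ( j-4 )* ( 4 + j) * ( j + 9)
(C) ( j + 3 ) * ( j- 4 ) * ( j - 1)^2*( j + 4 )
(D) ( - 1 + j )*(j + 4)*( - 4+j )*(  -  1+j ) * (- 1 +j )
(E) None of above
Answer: D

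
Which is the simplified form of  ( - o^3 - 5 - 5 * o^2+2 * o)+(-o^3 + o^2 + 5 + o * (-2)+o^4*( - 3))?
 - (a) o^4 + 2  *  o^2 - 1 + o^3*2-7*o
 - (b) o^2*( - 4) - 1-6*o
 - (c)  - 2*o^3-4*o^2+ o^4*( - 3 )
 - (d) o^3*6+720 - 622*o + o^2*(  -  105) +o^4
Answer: c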